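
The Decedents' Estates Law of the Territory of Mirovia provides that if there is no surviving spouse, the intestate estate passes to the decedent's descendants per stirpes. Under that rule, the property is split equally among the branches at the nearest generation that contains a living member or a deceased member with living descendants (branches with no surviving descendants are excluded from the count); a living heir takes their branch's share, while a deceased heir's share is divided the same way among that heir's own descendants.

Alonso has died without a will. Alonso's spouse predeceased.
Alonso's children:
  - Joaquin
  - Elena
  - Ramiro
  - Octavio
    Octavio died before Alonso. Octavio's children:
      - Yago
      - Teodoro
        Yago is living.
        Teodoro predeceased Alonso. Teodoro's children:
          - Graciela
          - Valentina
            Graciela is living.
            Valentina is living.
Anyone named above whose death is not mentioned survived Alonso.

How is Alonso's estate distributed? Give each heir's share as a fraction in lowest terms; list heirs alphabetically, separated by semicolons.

Elena 1/4; Graciela 1/16; Joaquin 1/4; Ramiro 1/4; Valentina 1/16; Yago 1/8

There is no surviving spouse, so the entire estate passes to Alonso's descendants per stirpes.
The estate is divided into 4 equal shares of 1/4 among Joaquin, Elena, Ramiro, Octavio.
Joaquin is living and takes 1/4.
Elena is living and takes 1/4.
Ramiro is living and takes 1/4.
Octavio predeceased; the 1/4 allotted to Octavio's branch passes to Octavio's issue by representation.
The 1/4 is divided into 2 equal shares of 1/8 among Yago, Teodoro.
Yago is living and takes 1/8.
Teodoro predeceased; the 1/8 allotted to Teodoro's branch passes to Teodoro's issue by representation.
The 1/8 is divided into 2 equal shares of 1/16 among Graciela, Valentina.
Graciela is living and takes 1/16.
Valentina is living and takes 1/16.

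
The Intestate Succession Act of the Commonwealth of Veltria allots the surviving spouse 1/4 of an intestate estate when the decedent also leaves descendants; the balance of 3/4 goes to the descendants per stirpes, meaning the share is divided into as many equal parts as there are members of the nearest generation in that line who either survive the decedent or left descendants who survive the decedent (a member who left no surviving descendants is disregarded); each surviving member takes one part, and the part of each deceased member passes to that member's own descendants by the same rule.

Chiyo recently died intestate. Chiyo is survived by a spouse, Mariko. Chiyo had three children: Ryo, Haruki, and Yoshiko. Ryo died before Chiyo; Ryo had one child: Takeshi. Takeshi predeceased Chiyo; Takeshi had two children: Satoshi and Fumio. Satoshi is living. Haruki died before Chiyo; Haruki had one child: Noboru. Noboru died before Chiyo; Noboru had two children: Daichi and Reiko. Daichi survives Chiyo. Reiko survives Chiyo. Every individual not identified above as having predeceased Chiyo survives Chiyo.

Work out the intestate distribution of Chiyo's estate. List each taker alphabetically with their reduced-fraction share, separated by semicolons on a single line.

Mariko, as surviving spouse, takes 1/4.
The remaining 3/4 passes to Chiyo's descendants per stirpes.
The 3/4 is divided into 3 equal shares of 1/4 among Ryo, Haruki, Yoshiko.
Ryo predeceased; the 1/4 allotted to Ryo's branch passes to Ryo's issue by representation.
Takeshi's line is the sole branch at this level, so the full 1/4 passes to Takeshi's issue by representation.
The 1/4 is divided into 2 equal shares of 1/8 among Satoshi, Fumio.
Satoshi is living and takes 1/8.
Fumio is living and takes 1/8.
Haruki predeceased; the 1/4 allotted to Haruki's branch passes to Haruki's issue by representation.
Noboru's line is the sole branch at this level, so the full 1/4 passes to Noboru's issue by representation.
The 1/4 is divided into 2 equal shares of 1/8 among Daichi, Reiko.
Daichi is living and takes 1/8.
Reiko is living and takes 1/8.
Yoshiko is living and takes 1/4.

Daichi 1/8; Fumio 1/8; Mariko 1/4; Reiko 1/8; Satoshi 1/8; Yoshiko 1/4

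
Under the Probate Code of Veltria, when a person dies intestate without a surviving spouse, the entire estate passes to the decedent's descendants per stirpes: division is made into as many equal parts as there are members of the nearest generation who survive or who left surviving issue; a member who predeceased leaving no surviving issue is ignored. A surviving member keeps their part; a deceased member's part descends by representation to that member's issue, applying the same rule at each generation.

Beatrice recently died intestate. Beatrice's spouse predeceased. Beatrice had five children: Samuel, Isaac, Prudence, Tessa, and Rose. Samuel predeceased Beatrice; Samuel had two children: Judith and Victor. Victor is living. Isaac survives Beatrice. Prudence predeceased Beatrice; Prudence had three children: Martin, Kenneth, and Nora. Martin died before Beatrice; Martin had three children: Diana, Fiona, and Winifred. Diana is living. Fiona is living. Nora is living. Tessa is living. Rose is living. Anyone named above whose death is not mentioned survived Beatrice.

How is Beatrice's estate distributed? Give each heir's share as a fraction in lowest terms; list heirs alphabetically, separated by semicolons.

Diana 1/45; Fiona 1/45; Isaac 1/5; Judith 1/10; Kenneth 1/15; Nora 1/15; Rose 1/5; Tessa 1/5; Victor 1/10; Winifred 1/45

There is no surviving spouse, so the entire estate passes to Beatrice's descendants per stirpes.
The estate is divided into 5 equal shares of 1/5 among Samuel, Isaac, Prudence, Tessa, Rose.
Samuel predeceased; the 1/5 allotted to Samuel's branch passes to Samuel's issue by representation.
The 1/5 is divided into 2 equal shares of 1/10 among Judith, Victor.
Judith is living and takes 1/10.
Victor is living and takes 1/10.
Isaac is living and takes 1/5.
Prudence predeceased; the 1/5 allotted to Prudence's branch passes to Prudence's issue by representation.
The 1/5 is divided into 3 equal shares of 1/15 among Martin, Kenneth, Nora.
Martin predeceased; the 1/15 allotted to Martin's branch passes to Martin's issue by representation.
The 1/15 is divided into 3 equal shares of 1/45 among Diana, Fiona, Winifred.
Diana is living and takes 1/45.
Fiona is living and takes 1/45.
Winifred is living and takes 1/45.
Kenneth is living and takes 1/15.
Nora is living and takes 1/15.
Tessa is living and takes 1/5.
Rose is living and takes 1/5.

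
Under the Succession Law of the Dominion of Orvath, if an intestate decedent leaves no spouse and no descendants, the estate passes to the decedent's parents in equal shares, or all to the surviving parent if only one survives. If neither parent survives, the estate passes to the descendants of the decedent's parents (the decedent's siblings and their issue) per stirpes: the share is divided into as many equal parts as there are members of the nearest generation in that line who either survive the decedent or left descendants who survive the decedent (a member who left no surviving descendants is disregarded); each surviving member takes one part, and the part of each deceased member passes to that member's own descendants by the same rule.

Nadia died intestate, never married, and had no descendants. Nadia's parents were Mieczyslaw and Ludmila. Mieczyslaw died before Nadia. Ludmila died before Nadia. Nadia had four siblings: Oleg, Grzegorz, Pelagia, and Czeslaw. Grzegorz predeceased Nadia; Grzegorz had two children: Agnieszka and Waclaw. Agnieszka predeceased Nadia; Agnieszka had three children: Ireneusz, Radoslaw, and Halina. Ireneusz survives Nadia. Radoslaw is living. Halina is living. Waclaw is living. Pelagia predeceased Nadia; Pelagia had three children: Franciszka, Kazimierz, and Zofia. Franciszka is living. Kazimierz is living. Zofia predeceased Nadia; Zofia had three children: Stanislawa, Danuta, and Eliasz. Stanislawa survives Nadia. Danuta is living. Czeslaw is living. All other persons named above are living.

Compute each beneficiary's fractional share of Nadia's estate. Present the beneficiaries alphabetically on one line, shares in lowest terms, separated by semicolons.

Czeslaw 1/4; Danuta 1/36; Eliasz 1/36; Franciszka 1/12; Halina 1/24; Ireneusz 1/24; Kazimierz 1/12; Oleg 1/4; Radoslaw 1/24; Stanislawa 1/36; Waclaw 1/8

Neither parent survives and there are no descendants, so the estate passes to Nadia's siblings and their issue per stirpes.
The estate is divided into 4 equal shares of 1/4 among Oleg, Grzegorz, Pelagia, Czeslaw.
Oleg is living and takes 1/4.
Grzegorz predeceased; the 1/4 allotted to Grzegorz's branch passes to Grzegorz's issue by representation.
The 1/4 is divided into 2 equal shares of 1/8 among Agnieszka, Waclaw.
Agnieszka predeceased; the 1/8 allotted to Agnieszka's branch passes to Agnieszka's issue by representation.
The 1/8 is divided into 3 equal shares of 1/24 among Ireneusz, Radoslaw, Halina.
Ireneusz is living and takes 1/24.
Radoslaw is living and takes 1/24.
Halina is living and takes 1/24.
Waclaw is living and takes 1/8.
Pelagia predeceased; the 1/4 allotted to Pelagia's branch passes to Pelagia's issue by representation.
The 1/4 is divided into 3 equal shares of 1/12 among Franciszka, Kazimierz, Zofia.
Franciszka is living and takes 1/12.
Kazimierz is living and takes 1/12.
Zofia predeceased; the 1/12 allotted to Zofia's branch passes to Zofia's issue by representation.
The 1/12 is divided into 3 equal shares of 1/36 among Stanislawa, Danuta, Eliasz.
Stanislawa is living and takes 1/36.
Danuta is living and takes 1/36.
Eliasz is living and takes 1/36.
Czeslaw is living and takes 1/4.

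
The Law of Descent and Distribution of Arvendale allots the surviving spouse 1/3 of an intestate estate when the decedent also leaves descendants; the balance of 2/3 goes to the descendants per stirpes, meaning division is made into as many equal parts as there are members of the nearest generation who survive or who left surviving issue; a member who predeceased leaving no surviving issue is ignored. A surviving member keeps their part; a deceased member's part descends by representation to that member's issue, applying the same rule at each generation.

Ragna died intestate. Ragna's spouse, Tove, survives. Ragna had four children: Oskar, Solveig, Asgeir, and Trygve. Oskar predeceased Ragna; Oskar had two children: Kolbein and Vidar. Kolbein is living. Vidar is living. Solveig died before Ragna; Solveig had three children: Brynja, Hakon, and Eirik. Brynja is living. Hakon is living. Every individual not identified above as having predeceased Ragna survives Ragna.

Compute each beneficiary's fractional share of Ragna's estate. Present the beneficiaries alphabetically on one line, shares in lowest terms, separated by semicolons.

Asgeir 1/6; Brynja 1/18; Eirik 1/18; Hakon 1/18; Kolbein 1/12; Tove 1/3; Trygve 1/6; Vidar 1/12

Tove, as surviving spouse, takes 1/3.
The remaining 2/3 passes to Ragna's descendants per stirpes.
The 2/3 is divided into 4 equal shares of 1/6 among Oskar, Solveig, Asgeir, Trygve.
Oskar predeceased; the 1/6 allotted to Oskar's branch passes to Oskar's issue by representation.
The 1/6 is divided into 2 equal shares of 1/12 among Kolbein, Vidar.
Kolbein is living and takes 1/12.
Vidar is living and takes 1/12.
Solveig predeceased; the 1/6 allotted to Solveig's branch passes to Solveig's issue by representation.
The 1/6 is divided into 3 equal shares of 1/18 among Brynja, Hakon, Eirik.
Brynja is living and takes 1/18.
Hakon is living and takes 1/18.
Eirik is living and takes 1/18.
Asgeir is living and takes 1/6.
Trygve is living and takes 1/6.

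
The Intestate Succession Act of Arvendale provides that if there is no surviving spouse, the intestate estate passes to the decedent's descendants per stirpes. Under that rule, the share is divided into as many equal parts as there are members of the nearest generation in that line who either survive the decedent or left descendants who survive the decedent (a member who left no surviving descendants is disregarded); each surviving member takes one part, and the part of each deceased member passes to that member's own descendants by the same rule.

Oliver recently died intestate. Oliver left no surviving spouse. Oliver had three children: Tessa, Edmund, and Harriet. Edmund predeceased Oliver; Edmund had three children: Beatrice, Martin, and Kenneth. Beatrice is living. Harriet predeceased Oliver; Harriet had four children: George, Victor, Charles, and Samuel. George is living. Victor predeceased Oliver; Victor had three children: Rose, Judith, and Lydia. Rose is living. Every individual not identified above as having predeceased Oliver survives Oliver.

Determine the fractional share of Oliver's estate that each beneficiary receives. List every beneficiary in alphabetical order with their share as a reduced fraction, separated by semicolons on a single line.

There is no surviving spouse, so the entire estate passes to Oliver's descendants per stirpes.
The estate is divided into 3 equal shares of 1/3 among Tessa, Edmund, Harriet.
Tessa is living and takes 1/3.
Edmund predeceased; the 1/3 allotted to Edmund's branch passes to Edmund's issue by representation.
The 1/3 is divided into 3 equal shares of 1/9 among Beatrice, Martin, Kenneth.
Beatrice is living and takes 1/9.
Martin is living and takes 1/9.
Kenneth is living and takes 1/9.
Harriet predeceased; the 1/3 allotted to Harriet's branch passes to Harriet's issue by representation.
The 1/3 is divided into 4 equal shares of 1/12 among George, Victor, Charles, Samuel.
George is living and takes 1/12.
Victor predeceased; the 1/12 allotted to Victor's branch passes to Victor's issue by representation.
The 1/12 is divided into 3 equal shares of 1/36 among Rose, Judith, Lydia.
Rose is living and takes 1/36.
Judith is living and takes 1/36.
Lydia is living and takes 1/36.
Charles is living and takes 1/12.
Samuel is living and takes 1/12.

Beatrice 1/9; Charles 1/12; George 1/12; Judith 1/36; Kenneth 1/9; Lydia 1/36; Martin 1/9; Rose 1/36; Samuel 1/12; Tessa 1/3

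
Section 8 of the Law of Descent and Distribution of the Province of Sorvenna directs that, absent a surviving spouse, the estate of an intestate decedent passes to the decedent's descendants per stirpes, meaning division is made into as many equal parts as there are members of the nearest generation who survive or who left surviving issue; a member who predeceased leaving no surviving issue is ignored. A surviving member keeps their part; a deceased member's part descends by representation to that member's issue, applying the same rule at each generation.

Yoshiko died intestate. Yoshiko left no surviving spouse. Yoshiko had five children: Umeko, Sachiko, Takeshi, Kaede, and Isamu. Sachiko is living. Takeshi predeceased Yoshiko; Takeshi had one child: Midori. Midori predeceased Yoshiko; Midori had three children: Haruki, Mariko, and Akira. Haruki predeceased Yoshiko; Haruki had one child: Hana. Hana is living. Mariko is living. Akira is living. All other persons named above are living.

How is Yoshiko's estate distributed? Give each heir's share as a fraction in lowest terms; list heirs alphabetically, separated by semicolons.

There is no surviving spouse, so the entire estate passes to Yoshiko's descendants per stirpes.
The estate is divided into 5 equal shares of 1/5 among Umeko, Sachiko, Takeshi, Kaede, Isamu.
Umeko is living and takes 1/5.
Sachiko is living and takes 1/5.
Takeshi predeceased; the 1/5 allotted to Takeshi's branch passes to Takeshi's issue by representation.
Midori's line is the sole branch at this level, so the full 1/5 passes to Midori's issue by representation.
The 1/5 is divided into 3 equal shares of 1/15 among Haruki, Mariko, Akira.
Haruki predeceased; the 1/15 allotted to Haruki's branch passes to Haruki's issue by representation.
Hana is the sole taker at this level and receives the full 1/15.
Mariko is living and takes 1/15.
Akira is living and takes 1/15.
Kaede is living and takes 1/5.
Isamu is living and takes 1/5.

Akira 1/15; Hana 1/15; Isamu 1/5; Kaede 1/5; Mariko 1/15; Sachiko 1/5; Umeko 1/5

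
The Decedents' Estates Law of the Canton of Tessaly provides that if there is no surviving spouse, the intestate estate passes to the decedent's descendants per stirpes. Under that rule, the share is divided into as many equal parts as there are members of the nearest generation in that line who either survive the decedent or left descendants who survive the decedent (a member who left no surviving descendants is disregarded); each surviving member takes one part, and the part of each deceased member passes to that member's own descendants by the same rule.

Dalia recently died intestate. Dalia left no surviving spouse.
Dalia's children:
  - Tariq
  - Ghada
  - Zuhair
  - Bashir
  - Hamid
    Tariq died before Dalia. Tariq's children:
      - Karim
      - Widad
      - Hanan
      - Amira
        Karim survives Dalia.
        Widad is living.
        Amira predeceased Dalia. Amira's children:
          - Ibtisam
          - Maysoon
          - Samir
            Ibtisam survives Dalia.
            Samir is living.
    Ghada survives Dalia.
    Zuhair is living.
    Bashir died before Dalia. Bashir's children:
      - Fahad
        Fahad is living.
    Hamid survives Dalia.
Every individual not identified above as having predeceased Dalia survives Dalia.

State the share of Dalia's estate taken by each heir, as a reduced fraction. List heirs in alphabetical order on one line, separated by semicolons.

There is no surviving spouse, so the entire estate passes to Dalia's descendants per stirpes.
The estate is divided into 5 equal shares of 1/5 among Tariq, Ghada, Zuhair, Bashir, Hamid.
Tariq predeceased; the 1/5 allotted to Tariq's branch passes to Tariq's issue by representation.
The 1/5 is divided into 4 equal shares of 1/20 among Karim, Widad, Hanan, Amira.
Karim is living and takes 1/20.
Widad is living and takes 1/20.
Hanan is living and takes 1/20.
Amira predeceased; the 1/20 allotted to Amira's branch passes to Amira's issue by representation.
The 1/20 is divided into 3 equal shares of 1/60 among Ibtisam, Maysoon, Samir.
Ibtisam is living and takes 1/60.
Maysoon is living and takes 1/60.
Samir is living and takes 1/60.
Ghada is living and takes 1/5.
Zuhair is living and takes 1/5.
Bashir predeceased; the 1/5 allotted to Bashir's branch passes to Bashir's issue by representation.
Fahad is the sole taker at this level and receives the full 1/5.
Hamid is living and takes 1/5.

Fahad 1/5; Ghada 1/5; Hamid 1/5; Hanan 1/20; Ibtisam 1/60; Karim 1/20; Maysoon 1/60; Samir 1/60; Widad 1/20; Zuhair 1/5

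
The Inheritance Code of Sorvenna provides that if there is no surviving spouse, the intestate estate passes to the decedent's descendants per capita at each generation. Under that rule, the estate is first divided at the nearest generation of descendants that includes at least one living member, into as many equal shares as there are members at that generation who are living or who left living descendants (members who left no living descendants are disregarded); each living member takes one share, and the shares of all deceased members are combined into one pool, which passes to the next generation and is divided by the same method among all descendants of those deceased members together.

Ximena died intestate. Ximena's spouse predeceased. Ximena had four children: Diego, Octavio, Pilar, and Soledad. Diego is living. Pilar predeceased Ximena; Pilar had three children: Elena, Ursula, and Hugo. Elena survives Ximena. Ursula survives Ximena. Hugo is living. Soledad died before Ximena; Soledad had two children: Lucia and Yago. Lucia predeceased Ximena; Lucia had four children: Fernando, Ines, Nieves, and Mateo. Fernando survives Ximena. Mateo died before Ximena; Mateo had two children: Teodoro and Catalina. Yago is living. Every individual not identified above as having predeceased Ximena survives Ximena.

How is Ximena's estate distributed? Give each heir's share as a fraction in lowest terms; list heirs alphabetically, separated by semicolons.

Catalina 1/80; Diego 1/4; Elena 1/10; Fernando 1/40; Hugo 1/10; Ines 1/40; Nieves 1/40; Octavio 1/4; Teodoro 1/80; Ursula 1/10; Yago 1/10

There is no surviving spouse, so the entire estate passes to Ximena's descendants per capita at each generation.
At generation 1 (Diego, Octavio, Pilar, Soledad) there are 4 shares of (1)/4 = 1/4 each.
Living: Diego and Octavio — each takes 1/4.
Deceased: Pilar and Soledad. Their combined 1/2 is pooled and carried to generation 2.
At generation 2 (Elena, Ursula, Hugo, Lucia, Yago) there are 5 shares of (1/2)/5 = 1/10 each.
Living: Elena, Ursula, Hugo, and Yago — each takes 1/10.
Deceased: Lucia. That 1/10 share is carried to generation 3.
At generation 3 (Fernando, Ines, Nieves, Mateo) there are 4 shares of (1/10)/4 = 1/40 each.
Living: Fernando, Ines, and Nieves — each takes 1/40.
Deceased: Mateo. That 1/40 share is carried to generation 4.
At generation 4 (Teodoro, Catalina) there are 2 shares of (1/40)/2 = 1/80 each.
Living: Teodoro and Catalina — each takes 1/80.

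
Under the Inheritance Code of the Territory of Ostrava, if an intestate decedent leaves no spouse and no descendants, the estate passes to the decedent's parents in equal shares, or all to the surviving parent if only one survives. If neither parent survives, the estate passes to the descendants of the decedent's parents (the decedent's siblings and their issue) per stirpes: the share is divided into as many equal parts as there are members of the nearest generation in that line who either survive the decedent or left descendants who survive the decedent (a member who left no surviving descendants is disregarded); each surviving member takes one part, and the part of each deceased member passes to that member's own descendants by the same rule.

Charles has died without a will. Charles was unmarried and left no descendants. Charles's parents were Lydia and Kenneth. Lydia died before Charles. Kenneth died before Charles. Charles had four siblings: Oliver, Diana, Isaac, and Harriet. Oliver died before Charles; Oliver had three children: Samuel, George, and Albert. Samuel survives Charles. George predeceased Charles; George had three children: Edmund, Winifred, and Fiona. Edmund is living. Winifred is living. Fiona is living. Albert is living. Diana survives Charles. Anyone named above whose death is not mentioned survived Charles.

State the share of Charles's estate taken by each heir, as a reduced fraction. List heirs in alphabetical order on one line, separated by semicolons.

Albert 1/12; Diana 1/4; Edmund 1/36; Fiona 1/36; Harriet 1/4; Isaac 1/4; Samuel 1/12; Winifred 1/36

Neither parent survives and there are no descendants, so the estate passes to Charles's siblings and their issue per stirpes.
The estate is divided into 4 equal shares of 1/4 among Oliver, Diana, Isaac, Harriet.
Oliver predeceased; the 1/4 allotted to Oliver's branch passes to Oliver's issue by representation.
The 1/4 is divided into 3 equal shares of 1/12 among Samuel, George, Albert.
Samuel is living and takes 1/12.
George predeceased; the 1/12 allotted to George's branch passes to George's issue by representation.
The 1/12 is divided into 3 equal shares of 1/36 among Edmund, Winifred, Fiona.
Edmund is living and takes 1/36.
Winifred is living and takes 1/36.
Fiona is living and takes 1/36.
Albert is living and takes 1/12.
Diana is living and takes 1/4.
Isaac is living and takes 1/4.
Harriet is living and takes 1/4.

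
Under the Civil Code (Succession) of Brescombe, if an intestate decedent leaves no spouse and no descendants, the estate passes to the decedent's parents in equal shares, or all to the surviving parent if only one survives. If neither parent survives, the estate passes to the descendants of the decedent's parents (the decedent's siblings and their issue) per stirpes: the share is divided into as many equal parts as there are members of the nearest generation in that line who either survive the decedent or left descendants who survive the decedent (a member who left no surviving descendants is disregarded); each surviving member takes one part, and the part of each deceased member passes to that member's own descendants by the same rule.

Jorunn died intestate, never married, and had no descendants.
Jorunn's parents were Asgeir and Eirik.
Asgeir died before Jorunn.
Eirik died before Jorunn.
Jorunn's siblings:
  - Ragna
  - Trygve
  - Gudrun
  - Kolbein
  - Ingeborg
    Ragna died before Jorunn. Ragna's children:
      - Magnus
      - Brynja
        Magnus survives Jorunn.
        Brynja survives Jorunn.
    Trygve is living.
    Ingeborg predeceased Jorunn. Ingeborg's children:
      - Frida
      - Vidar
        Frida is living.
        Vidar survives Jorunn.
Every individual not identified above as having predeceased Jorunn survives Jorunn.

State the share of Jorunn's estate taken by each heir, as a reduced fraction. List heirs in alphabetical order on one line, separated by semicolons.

Neither parent survives and there are no descendants, so the estate passes to Jorunn's siblings and their issue per stirpes.
The estate is divided into 5 equal shares of 1/5 among Ragna, Trygve, Gudrun, Kolbein, Ingeborg.
Ragna predeceased; the 1/5 allotted to Ragna's branch passes to Ragna's issue by representation.
The 1/5 is divided into 2 equal shares of 1/10 among Magnus, Brynja.
Magnus is living and takes 1/10.
Brynja is living and takes 1/10.
Trygve is living and takes 1/5.
Gudrun is living and takes 1/5.
Kolbein is living and takes 1/5.
Ingeborg predeceased; the 1/5 allotted to Ingeborg's branch passes to Ingeborg's issue by representation.
The 1/5 is divided into 2 equal shares of 1/10 among Frida, Vidar.
Frida is living and takes 1/10.
Vidar is living and takes 1/10.

Brynja 1/10; Frida 1/10; Gudrun 1/5; Kolbein 1/5; Magnus 1/10; Trygve 1/5; Vidar 1/10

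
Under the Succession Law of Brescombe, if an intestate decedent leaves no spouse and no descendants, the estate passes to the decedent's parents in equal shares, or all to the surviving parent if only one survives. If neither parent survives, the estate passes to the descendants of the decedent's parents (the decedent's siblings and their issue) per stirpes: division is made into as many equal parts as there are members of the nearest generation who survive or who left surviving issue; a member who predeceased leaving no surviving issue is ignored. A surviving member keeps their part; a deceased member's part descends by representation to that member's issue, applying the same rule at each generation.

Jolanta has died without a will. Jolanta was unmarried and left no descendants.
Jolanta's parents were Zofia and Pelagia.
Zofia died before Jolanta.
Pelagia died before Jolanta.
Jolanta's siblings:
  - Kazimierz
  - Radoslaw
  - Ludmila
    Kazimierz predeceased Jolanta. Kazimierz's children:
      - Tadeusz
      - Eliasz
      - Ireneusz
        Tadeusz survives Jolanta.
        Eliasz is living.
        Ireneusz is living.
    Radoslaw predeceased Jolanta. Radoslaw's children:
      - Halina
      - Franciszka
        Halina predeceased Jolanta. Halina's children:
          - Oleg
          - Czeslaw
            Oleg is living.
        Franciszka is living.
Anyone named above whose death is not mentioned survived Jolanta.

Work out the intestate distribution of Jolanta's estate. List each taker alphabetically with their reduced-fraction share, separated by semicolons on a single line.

Czeslaw 1/12; Eliasz 1/9; Franciszka 1/6; Ireneusz 1/9; Ludmila 1/3; Oleg 1/12; Tadeusz 1/9

Neither parent survives and there are no descendants, so the estate passes to Jolanta's siblings and their issue per stirpes.
The estate is divided into 3 equal shares of 1/3 among Kazimierz, Radoslaw, Ludmila.
Kazimierz predeceased; the 1/3 allotted to Kazimierz's branch passes to Kazimierz's issue by representation.
The 1/3 is divided into 3 equal shares of 1/9 among Tadeusz, Eliasz, Ireneusz.
Tadeusz is living and takes 1/9.
Eliasz is living and takes 1/9.
Ireneusz is living and takes 1/9.
Radoslaw predeceased; the 1/3 allotted to Radoslaw's branch passes to Radoslaw's issue by representation.
The 1/3 is divided into 2 equal shares of 1/6 among Halina, Franciszka.
Halina predeceased; the 1/6 allotted to Halina's branch passes to Halina's issue by representation.
The 1/6 is divided into 2 equal shares of 1/12 among Oleg, Czeslaw.
Oleg is living and takes 1/12.
Czeslaw is living and takes 1/12.
Franciszka is living and takes 1/6.
Ludmila is living and takes 1/3.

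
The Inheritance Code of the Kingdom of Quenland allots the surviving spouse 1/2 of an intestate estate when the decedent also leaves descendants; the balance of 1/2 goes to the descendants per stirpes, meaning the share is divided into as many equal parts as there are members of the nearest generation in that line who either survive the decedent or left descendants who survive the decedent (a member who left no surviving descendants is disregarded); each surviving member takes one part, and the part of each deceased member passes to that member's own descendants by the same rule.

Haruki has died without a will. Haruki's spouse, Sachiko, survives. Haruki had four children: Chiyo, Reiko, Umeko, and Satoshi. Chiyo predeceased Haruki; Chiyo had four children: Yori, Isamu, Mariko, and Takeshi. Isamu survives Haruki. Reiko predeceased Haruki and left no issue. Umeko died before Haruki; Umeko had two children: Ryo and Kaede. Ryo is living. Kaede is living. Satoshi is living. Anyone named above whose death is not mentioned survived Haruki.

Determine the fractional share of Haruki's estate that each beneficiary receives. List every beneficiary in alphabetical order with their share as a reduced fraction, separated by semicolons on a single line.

Sachiko, as surviving spouse, takes 1/2.
The remaining 1/2 passes to Haruki's descendants per stirpes.
Reiko left no surviving issue, so that branch lapses and is disregarded.
The 1/2 is divided into 3 equal shares of 1/6 among Chiyo, Umeko, Satoshi.
Chiyo predeceased; the 1/6 allotted to Chiyo's branch passes to Chiyo's issue by representation.
The 1/6 is divided into 4 equal shares of 1/24 among Yori, Isamu, Mariko, Takeshi.
Yori is living and takes 1/24.
Isamu is living and takes 1/24.
Mariko is living and takes 1/24.
Takeshi is living and takes 1/24.
Umeko predeceased; the 1/6 allotted to Umeko's branch passes to Umeko's issue by representation.
The 1/6 is divided into 2 equal shares of 1/12 among Ryo, Kaede.
Ryo is living and takes 1/12.
Kaede is living and takes 1/12.
Satoshi is living and takes 1/6.

Isamu 1/24; Kaede 1/12; Mariko 1/24; Ryo 1/12; Sachiko 1/2; Satoshi 1/6; Takeshi 1/24; Yori 1/24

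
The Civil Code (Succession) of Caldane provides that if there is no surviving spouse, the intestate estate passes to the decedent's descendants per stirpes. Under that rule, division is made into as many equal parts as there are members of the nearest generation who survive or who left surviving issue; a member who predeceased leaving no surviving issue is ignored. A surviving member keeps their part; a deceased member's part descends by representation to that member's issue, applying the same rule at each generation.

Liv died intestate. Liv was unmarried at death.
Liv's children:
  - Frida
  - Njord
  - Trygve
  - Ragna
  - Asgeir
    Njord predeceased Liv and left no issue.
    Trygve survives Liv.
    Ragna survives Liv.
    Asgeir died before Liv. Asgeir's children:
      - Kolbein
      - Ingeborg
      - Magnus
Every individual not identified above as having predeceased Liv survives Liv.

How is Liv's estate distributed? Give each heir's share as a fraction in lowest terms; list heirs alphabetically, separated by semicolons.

Frida 1/4; Ingeborg 1/12; Kolbein 1/12; Magnus 1/12; Ragna 1/4; Trygve 1/4

There is no surviving spouse, so the entire estate passes to Liv's descendants per stirpes.
Njord left no surviving issue, so that branch lapses and is disregarded.
The estate is divided into 4 equal shares of 1/4 among Frida, Trygve, Ragna, Asgeir.
Frida is living and takes 1/4.
Trygve is living and takes 1/4.
Ragna is living and takes 1/4.
Asgeir predeceased; the 1/4 allotted to Asgeir's branch passes to Asgeir's issue by representation.
The 1/4 is divided into 3 equal shares of 1/12 among Kolbein, Ingeborg, Magnus.
Kolbein is living and takes 1/12.
Ingeborg is living and takes 1/12.
Magnus is living and takes 1/12.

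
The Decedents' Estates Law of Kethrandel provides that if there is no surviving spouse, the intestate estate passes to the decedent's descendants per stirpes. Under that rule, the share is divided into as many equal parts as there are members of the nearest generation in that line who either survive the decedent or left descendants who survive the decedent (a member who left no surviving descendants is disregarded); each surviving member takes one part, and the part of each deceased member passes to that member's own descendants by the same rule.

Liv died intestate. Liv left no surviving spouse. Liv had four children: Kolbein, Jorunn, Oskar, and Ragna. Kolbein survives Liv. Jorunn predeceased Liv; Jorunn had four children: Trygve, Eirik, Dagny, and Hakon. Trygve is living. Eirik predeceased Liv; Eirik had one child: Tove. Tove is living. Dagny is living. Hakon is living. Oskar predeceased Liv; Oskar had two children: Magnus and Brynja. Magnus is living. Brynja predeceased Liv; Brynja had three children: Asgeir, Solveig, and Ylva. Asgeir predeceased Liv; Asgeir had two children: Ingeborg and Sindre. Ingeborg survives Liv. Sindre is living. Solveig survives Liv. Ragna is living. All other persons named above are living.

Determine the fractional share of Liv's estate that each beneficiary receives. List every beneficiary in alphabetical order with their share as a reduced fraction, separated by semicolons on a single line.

There is no surviving spouse, so the entire estate passes to Liv's descendants per stirpes.
The estate is divided into 4 equal shares of 1/4 among Kolbein, Jorunn, Oskar, Ragna.
Kolbein is living and takes 1/4.
Jorunn predeceased; the 1/4 allotted to Jorunn's branch passes to Jorunn's issue by representation.
The 1/4 is divided into 4 equal shares of 1/16 among Trygve, Eirik, Dagny, Hakon.
Trygve is living and takes 1/16.
Eirik predeceased; the 1/16 allotted to Eirik's branch passes to Eirik's issue by representation.
Tove is the sole taker at this level and receives the full 1/16.
Dagny is living and takes 1/16.
Hakon is living and takes 1/16.
Oskar predeceased; the 1/4 allotted to Oskar's branch passes to Oskar's issue by representation.
The 1/4 is divided into 2 equal shares of 1/8 among Magnus, Brynja.
Magnus is living and takes 1/8.
Brynja predeceased; the 1/8 allotted to Brynja's branch passes to Brynja's issue by representation.
The 1/8 is divided into 3 equal shares of 1/24 among Asgeir, Solveig, Ylva.
Asgeir predeceased; the 1/24 allotted to Asgeir's branch passes to Asgeir's issue by representation.
The 1/24 is divided into 2 equal shares of 1/48 among Ingeborg, Sindre.
Ingeborg is living and takes 1/48.
Sindre is living and takes 1/48.
Solveig is living and takes 1/24.
Ylva is living and takes 1/24.
Ragna is living and takes 1/4.

Dagny 1/16; Hakon 1/16; Ingeborg 1/48; Kolbein 1/4; Magnus 1/8; Ragna 1/4; Sindre 1/48; Solveig 1/24; Tove 1/16; Trygve 1/16; Ylva 1/24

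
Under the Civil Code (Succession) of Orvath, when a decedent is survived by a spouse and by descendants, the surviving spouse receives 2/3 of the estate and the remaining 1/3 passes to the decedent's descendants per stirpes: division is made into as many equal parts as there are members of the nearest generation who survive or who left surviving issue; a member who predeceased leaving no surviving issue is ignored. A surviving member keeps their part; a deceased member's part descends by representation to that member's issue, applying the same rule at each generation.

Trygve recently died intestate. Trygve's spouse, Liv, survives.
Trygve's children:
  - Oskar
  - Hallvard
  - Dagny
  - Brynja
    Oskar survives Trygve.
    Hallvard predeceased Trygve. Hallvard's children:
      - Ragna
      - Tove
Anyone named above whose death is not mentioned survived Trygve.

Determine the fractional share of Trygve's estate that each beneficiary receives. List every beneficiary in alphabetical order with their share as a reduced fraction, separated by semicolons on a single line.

Liv, as surviving spouse, takes 2/3.
The remaining 1/3 passes to Trygve's descendants per stirpes.
The 1/3 is divided into 4 equal shares of 1/12 among Oskar, Hallvard, Dagny, Brynja.
Oskar is living and takes 1/12.
Hallvard predeceased; the 1/12 allotted to Hallvard's branch passes to Hallvard's issue by representation.
The 1/12 is divided into 2 equal shares of 1/24 among Ragna, Tove.
Ragna is living and takes 1/24.
Tove is living and takes 1/24.
Dagny is living and takes 1/12.
Brynja is living and takes 1/12.

Brynja 1/12; Dagny 1/12; Liv 2/3; Oskar 1/12; Ragna 1/24; Tove 1/24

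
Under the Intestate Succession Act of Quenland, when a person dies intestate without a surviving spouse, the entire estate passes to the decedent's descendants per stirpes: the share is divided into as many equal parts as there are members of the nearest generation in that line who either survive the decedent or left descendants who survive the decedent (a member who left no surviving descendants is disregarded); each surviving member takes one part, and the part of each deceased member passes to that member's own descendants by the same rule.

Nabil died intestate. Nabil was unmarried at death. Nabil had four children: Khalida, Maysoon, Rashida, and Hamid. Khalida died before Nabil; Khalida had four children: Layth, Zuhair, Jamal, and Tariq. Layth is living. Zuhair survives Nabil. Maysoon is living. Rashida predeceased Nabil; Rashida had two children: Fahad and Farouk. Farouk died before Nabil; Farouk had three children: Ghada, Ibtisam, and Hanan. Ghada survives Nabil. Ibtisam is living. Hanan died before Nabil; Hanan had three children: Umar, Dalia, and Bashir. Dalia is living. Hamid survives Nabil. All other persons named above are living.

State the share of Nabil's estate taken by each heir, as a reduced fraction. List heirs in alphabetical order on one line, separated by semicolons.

Bashir 1/72; Dalia 1/72; Fahad 1/8; Ghada 1/24; Hamid 1/4; Ibtisam 1/24; Jamal 1/16; Layth 1/16; Maysoon 1/4; Tariq 1/16; Umar 1/72; Zuhair 1/16

There is no surviving spouse, so the entire estate passes to Nabil's descendants per stirpes.
The estate is divided into 4 equal shares of 1/4 among Khalida, Maysoon, Rashida, Hamid.
Khalida predeceased; the 1/4 allotted to Khalida's branch passes to Khalida's issue by representation.
The 1/4 is divided into 4 equal shares of 1/16 among Layth, Zuhair, Jamal, Tariq.
Layth is living and takes 1/16.
Zuhair is living and takes 1/16.
Jamal is living and takes 1/16.
Tariq is living and takes 1/16.
Maysoon is living and takes 1/4.
Rashida predeceased; the 1/4 allotted to Rashida's branch passes to Rashida's issue by representation.
The 1/4 is divided into 2 equal shares of 1/8 among Fahad, Farouk.
Fahad is living and takes 1/8.
Farouk predeceased; the 1/8 allotted to Farouk's branch passes to Farouk's issue by representation.
The 1/8 is divided into 3 equal shares of 1/24 among Ghada, Ibtisam, Hanan.
Ghada is living and takes 1/24.
Ibtisam is living and takes 1/24.
Hanan predeceased; the 1/24 allotted to Hanan's branch passes to Hanan's issue by representation.
The 1/24 is divided into 3 equal shares of 1/72 among Umar, Dalia, Bashir.
Umar is living and takes 1/72.
Dalia is living and takes 1/72.
Bashir is living and takes 1/72.
Hamid is living and takes 1/4.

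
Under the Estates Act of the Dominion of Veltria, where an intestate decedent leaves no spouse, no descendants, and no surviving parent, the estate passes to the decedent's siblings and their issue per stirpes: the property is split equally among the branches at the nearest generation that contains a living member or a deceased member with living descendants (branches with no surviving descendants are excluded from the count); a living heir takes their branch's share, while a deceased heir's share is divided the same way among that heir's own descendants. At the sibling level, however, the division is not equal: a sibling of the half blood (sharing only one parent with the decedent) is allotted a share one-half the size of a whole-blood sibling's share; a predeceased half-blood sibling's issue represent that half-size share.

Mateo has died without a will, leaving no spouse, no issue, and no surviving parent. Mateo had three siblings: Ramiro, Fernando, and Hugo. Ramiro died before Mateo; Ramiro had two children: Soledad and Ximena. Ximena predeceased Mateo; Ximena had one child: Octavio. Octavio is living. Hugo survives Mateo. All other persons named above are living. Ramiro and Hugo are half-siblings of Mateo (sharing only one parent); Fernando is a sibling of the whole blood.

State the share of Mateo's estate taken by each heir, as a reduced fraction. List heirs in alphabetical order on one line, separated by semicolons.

No spouse, descendants, or parent survives, so the estate passes to Mateo's siblings per stirpes.
Half-blood siblings count for one-half the weight of whole-blood siblings at the initial division.
Dividing 1 in proportion to weights (total weight 2): Ramiro (weight 1/2) → 1/4; Fernando (weight 1) → 1/2; Hugo (weight 1/2) → 1/4.
Ramiro predeceased; the 1/4 allotted to Ramiro's branch passes to Ramiro's issue by representation.
The 1/4 is divided into 2 equal shares of 1/8 among Soledad, Ximena.
Soledad is living and takes 1/8.
Ximena predeceased; the 1/8 allotted to Ximena's branch passes to Ximena's issue by representation.
Octavio is the sole taker at this level and receives the full 1/8.
Fernando is living and takes 1/2.
Hugo is living and takes 1/4.

Fernando 1/2; Hugo 1/4; Octavio 1/8; Soledad 1/8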